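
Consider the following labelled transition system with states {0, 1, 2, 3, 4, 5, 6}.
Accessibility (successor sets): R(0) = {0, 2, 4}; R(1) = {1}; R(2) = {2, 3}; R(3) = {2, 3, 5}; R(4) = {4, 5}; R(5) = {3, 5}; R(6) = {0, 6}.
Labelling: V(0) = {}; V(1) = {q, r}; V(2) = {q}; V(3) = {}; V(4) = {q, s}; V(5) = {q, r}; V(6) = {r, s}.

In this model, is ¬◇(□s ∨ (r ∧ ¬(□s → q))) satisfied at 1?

Yes

At 1: ◇(□s ∨ (r ∧ ¬(□s → q))) is false, so ¬◇(□s ∨ (r ∧ ¬(□s → q))) is true.
  At 1: ◇(□s ∨ (r ∧ ¬(□s → q))) requires □s ∨ (r ∧ ¬(□s → q)) at some successor in {1}.
    At 1: □s ∨ (r ∧ ¬(□s → q)) is false.
  So ◇(□s ∨ (r ∧ ¬(□s → q))) is false at 1.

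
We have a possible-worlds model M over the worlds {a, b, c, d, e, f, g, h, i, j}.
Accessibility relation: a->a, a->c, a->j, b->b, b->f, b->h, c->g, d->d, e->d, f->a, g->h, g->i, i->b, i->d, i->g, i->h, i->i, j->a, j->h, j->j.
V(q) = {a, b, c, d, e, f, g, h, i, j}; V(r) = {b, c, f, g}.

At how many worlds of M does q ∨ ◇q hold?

10

Let φ = q ∨ ◇q. Evaluate φ at each world:
  a (successors {a, c, j}): φ is true.
  b (successors {b, f, h}): φ is true.
  c (successors {g}): φ is true.
  d (successors {d}): φ is true.
  e (successors {d}): φ is true.
  f (successors {a}): φ is true.
  g (successors {h, i}): φ is true.
  h (successors ∅): φ is true.
  i (successors {b, d, g, h, i}): φ is true.
  j (successors {a, h, j}): φ is true.
For instance, at f:
  At f: q is true, ◇q is true, so q ∨ ◇q is true.
    At f: ◇q requires q at some successor in {a}.
      q holds at a, so ◇q is true at f.
Satisfying worlds: {a, b, c, d, e, f, g, h, i, j}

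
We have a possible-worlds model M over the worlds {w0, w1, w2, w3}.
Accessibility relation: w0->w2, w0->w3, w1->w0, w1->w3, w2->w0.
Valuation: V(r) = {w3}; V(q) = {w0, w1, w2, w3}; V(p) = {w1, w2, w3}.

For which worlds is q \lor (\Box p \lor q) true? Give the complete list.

w0, w1, w2, w3

Let φ = q \lor (\Box p \lor q). Evaluate φ at each world:
  w0 (successors {w2, w3}): φ is true.
  w1 (successors {w0, w3}): φ is true.
  w2 (successors {w0}): φ is true.
  w3 (successors ∅): φ is true.
For instance, at w0:
  At w0: q is true, \Box p \lor q is true, so q \lor (\Box p \lor q) is true.
    At w0: \Box p is true, q is true, so \Box p \lor q is true.
      At w0: \Box p requires p at every successor {w2, w3}.
        At w2: p is true.
        At w3: p is true.
      So \Box p is true at w0.
Satisfying worlds: {w0, w1, w2, w3}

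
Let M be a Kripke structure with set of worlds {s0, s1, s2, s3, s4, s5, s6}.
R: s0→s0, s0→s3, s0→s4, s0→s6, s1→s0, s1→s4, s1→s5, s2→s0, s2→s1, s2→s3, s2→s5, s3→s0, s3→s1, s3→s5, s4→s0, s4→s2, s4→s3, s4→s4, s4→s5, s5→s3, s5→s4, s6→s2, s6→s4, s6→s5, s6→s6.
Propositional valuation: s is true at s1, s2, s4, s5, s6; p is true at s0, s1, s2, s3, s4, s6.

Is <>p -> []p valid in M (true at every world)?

No

Let φ = <>p -> []p. Evaluate φ at each world:
  s0 (successors {s0, s3, s4, s6}): φ is true.
  s1 (successors {s0, s4, s5}): φ is false.
  s2 (successors {s0, s1, s3, s5}): φ is false.
  s3 (successors {s0, s1, s5}): φ is false.
  s4 (successors {s0, s2, s3, s4, s5}): φ is false.
  s5 (successors {s3, s4}): φ is true.
  s6 (successors {s2, s4, s5, s6}): φ is false.
Detail at s1 (counterexample):
  At s1: <>p is true, []p is false, so <>p -> []p is false.
    At s1: <>p requires p at some successor in {s0, s4, s5}.
      p holds at s0, so <>p is true at s1.
    At s1: []p requires p at every successor {s0, s4, s5}.
      p fails at s5, so []p is false at s1.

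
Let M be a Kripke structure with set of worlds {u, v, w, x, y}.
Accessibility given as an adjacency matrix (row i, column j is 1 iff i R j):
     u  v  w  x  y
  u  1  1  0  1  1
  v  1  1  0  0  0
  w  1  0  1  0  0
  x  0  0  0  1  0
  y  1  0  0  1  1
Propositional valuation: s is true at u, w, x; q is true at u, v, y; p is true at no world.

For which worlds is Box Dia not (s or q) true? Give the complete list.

Recall that Box ψ holds at a world iff ψ holds at every accessible world, and Dia ψ holds iff ψ holds at some accessible world.
Let φ = Box Dia not (s or q). Evaluate φ at each world:
  u (successors {u, v, x, y}): φ is false.
  v (successors {u, v}): φ is false.
  w (successors {u, w}): φ is false.
  x (successors {x}): φ is false.
  y (successors {u, x, y}): φ is false.
For instance, at v:
  At v: Box Dia not (s or q) requires Dia not (s or q) at every successor {u, v}.
    Dia not (s or q) fails at u, so Box Dia not (s or q) is false at v.
      At u: Dia not (s or q) requires not (s or q) at some successor in {u, v, x, y}.
        At u: not (s or q) is false.
        At v: not (s or q) is false.
        At x: not (s or q) is false.
        At y: not (s or q) is false.
      So Dia not (s or q) is false at u.
Satisfying worlds: none.

none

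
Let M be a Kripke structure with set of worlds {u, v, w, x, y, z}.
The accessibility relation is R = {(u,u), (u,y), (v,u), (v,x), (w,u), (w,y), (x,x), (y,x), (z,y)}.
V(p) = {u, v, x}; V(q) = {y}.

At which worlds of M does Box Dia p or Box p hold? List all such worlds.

Let φ = Box Dia p or Box p. Evaluate φ at each world:
  u (successors {u, y}): φ is true.
  v (successors {u, x}): φ is true.
  w (successors {u, y}): φ is true.
  x (successors {x}): φ is true.
  y (successors {x}): φ is true.
  z (successors {y}): φ is true.
For instance, at u:
  At u: Box Dia p is true, Box p is false, so Box Dia p or Box p is true.
    At u: Box Dia p requires Dia p at every successor {u, y}.
      At u: Dia p is true.
      At y: Dia p is true.
    So Box Dia p is true at u.
    At u: Box p requires p at every successor {u, y}.
      p fails at y, so Box p is false at u.
Satisfying worlds: {u, v, w, x, y, z}

u, v, w, x, y, z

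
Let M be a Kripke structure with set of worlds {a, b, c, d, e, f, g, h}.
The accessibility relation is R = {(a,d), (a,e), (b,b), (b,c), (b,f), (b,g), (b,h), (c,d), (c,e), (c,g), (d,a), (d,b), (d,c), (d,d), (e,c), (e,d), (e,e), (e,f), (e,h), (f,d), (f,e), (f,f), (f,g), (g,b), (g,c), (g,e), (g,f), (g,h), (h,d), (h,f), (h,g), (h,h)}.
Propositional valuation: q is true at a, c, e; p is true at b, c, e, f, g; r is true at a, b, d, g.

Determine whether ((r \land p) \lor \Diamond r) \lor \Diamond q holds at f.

At f: (r \land p) \lor \Diamond r is true, \Diamond q is true, so ((r \land p) \lor \Diamond r) \lor \Diamond q is true.
  At f: r \land p is false, \Diamond r is true, so (r \land p) \lor \Diamond r is true.
    At f: \Diamond r requires r at some successor in {d, e, f, g}.
      r holds at d, so \Diamond r is true at f.
  At f: \Diamond q requires q at some successor in {d, e, f, g}.
    q holds at e, so \Diamond q is true at f.

Yes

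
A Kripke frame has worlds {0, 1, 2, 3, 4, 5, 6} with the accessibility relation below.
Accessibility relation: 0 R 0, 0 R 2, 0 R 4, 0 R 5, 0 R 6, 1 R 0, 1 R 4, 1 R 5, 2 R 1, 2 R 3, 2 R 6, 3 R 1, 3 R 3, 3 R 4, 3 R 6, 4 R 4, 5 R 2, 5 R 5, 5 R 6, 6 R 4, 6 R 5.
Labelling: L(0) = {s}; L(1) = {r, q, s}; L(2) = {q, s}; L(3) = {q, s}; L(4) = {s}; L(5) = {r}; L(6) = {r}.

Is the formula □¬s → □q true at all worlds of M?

Let φ = □¬s → □q. Evaluate φ at each world:
  0 (successors {0, 2, 4, 5, 6}): φ is true.
  1 (successors {0, 4, 5}): φ is true.
  2 (successors {1, 3, 6}): φ is true.
  3 (successors {1, 3, 4, 6}): φ is true.
  4 (successors {4}): φ is true.
  5 (successors {2, 5, 6}): φ is true.
  6 (successors {4, 5}): φ is true.
For instance, at 1:
  At 1: □¬s is false, □q is false, so □¬s → □q is true.
    At 1: □¬s requires ¬s at every successor {0, 4, 5}.
      ¬s fails at 0, so □¬s is false at 1.
    At 1: □q requires q at every successor {0, 4, 5}.
      q fails at 0, so □q is false at 1.

Yes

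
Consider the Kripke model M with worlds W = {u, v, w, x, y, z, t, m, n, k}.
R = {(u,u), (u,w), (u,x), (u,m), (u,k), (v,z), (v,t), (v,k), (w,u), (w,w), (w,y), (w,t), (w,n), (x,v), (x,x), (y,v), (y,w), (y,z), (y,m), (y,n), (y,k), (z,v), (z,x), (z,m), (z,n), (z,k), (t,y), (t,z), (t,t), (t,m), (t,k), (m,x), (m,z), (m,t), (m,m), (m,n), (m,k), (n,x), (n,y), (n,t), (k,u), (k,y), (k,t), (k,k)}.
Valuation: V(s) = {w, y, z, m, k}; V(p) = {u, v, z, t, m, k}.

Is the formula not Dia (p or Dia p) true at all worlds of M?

No

Let φ = not Dia (p or Dia p). Evaluate φ at each world:
  u (successors {u, w, x, m, k}): φ is false.
  v (successors {z, t, k}): φ is false.
  w (successors {u, w, y, t, n}): φ is false.
  x (successors {v, x}): φ is false.
  y (successors {v, w, z, m, n, k}): φ is false.
  z (successors {v, x, m, n, k}): φ is false.
  t (successors {y, z, t, m, k}): φ is false.
  m (successors {x, z, t, m, n, k}): φ is false.
  n (successors {x, y, t}): φ is false.
  k (successors {u, y, t, k}): φ is false.
Detail at u (counterexample):
  At u: Dia (p or Dia p) is true, so not Dia (p or Dia p) is false.
    At u: Dia (p or Dia p) requires p or Dia p at some successor in {u, w, x, m, k}.
      p or Dia p holds at u, so Dia (p or Dia p) is true at u.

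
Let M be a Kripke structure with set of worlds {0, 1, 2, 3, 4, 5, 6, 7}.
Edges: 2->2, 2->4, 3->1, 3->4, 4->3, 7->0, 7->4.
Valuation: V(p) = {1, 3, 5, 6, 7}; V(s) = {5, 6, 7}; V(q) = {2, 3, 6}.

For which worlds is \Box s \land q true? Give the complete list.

Let φ = \Box s \land q. Evaluate φ at each world:
  0 (successors ∅): φ is false.
  1 (successors ∅): φ is false.
  2 (successors {2, 4}): φ is false.
  3 (successors {1, 4}): φ is false.
  4 (successors {3}): φ is false.
  5 (successors ∅): φ is false.
  6 (successors ∅): φ is true.
  7 (successors {0, 4}): φ is false.
For instance, at 3:
  At 3: \Box s is false, q is true, so \Box s \land q is false.
    At 3: \Box s requires s at every successor {1, 4}.
      s fails at 1, so \Box s is false at 3.
Satisfying worlds: {6}

6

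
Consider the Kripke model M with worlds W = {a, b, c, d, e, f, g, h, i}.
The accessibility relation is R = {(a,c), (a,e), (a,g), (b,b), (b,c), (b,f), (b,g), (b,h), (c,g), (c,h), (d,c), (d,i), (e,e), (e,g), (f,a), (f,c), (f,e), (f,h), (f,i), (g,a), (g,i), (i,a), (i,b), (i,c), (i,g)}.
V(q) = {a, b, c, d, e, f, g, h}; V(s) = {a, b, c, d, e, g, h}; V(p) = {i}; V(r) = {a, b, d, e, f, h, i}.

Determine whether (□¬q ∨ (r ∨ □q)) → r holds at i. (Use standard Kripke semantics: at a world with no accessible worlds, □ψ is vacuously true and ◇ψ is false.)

Yes

Recall that □ψ holds at a world iff ψ holds at every accessible world, and ◇ψ holds iff ψ holds at some accessible world.
At i: □¬q ∨ (r ∨ □q) is true, r is true, so (□¬q ∨ (r ∨ □q)) → r is true.
  At i: □¬q is false, r ∨ □q is true, so □¬q ∨ (r ∨ □q) is true.
    At i: □¬q requires ¬q at every successor {a, b, c, g}.
      ¬q fails at a, so □¬q is false at i.
    At i: r is true, □q is true, so r ∨ □q is true.
      At i: □q requires q at every successor {a, b, c, g}.
        At a: q is true.
        At b: q is true.
        At c: q is true.
        At g: q is true.
      So □q is true at i.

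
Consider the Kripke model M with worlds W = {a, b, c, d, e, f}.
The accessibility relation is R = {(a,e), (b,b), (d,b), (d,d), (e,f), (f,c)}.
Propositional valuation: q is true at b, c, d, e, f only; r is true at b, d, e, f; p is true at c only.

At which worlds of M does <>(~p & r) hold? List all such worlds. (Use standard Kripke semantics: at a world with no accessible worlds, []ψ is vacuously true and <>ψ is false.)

Let φ = <>(~p & r). Evaluate φ at each world:
  a (successors {e}): φ is true.
  b (successors {b}): φ is true.
  c (successors ∅): φ is false.
  d (successors {b, d}): φ is true.
  e (successors {f}): φ is true.
  f (successors {c}): φ is false.
For instance, at b:
  At b: <>(~p & r) requires ~p & r at some successor in {b}.
    ~p & r holds at b, so <>(~p & r) is true at b.
Satisfying worlds: {a, b, d, e}

a, b, d, e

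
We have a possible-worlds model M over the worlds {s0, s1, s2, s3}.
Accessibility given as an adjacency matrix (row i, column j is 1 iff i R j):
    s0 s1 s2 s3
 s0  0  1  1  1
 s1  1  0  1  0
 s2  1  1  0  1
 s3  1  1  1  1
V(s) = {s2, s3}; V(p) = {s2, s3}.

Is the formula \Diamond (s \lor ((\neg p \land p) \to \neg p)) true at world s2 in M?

Recall that \Diamond ψ holds at a world iff ψ holds at some accessible world.
At s2: \Diamond (s \lor ((\neg p \land p) \to \neg p)) requires s \lor ((\neg p \land p) \to \neg p) at some successor in {s0, s1, s3}.
  s \lor ((\neg p \land p) \to \neg p) holds at s0, so \Diamond (s \lor ((\neg p \land p) \to \neg p)) is true at s2.

Yes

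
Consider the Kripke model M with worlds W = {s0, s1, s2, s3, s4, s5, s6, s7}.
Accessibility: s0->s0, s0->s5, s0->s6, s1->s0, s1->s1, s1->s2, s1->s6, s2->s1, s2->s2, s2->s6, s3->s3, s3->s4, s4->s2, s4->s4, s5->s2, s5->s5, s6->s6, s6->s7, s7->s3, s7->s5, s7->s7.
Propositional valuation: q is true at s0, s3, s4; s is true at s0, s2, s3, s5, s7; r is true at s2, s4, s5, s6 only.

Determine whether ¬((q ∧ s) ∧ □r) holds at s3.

Yes

At s3: (q ∧ s) ∧ □r is false, so ¬((q ∧ s) ∧ □r) is true.
  At s3: q ∧ s is true, □r is false, so (q ∧ s) ∧ □r is false.
    At s3: □r requires r at every successor {s3, s4}.
      r fails at s3, so □r is false at s3.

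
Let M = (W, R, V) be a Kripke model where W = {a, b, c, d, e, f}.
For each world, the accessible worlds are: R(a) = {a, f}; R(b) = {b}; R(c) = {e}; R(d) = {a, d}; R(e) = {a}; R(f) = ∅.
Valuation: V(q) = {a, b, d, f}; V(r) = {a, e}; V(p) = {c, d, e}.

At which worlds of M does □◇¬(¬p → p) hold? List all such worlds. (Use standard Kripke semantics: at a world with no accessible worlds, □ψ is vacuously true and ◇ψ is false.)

b, c, d, e, f

Let φ = □◇¬(¬p → p). Evaluate φ at each world:
  a (successors {a, f}): φ is false.
  b (successors {b}): φ is true.
  c (successors {e}): φ is true.
  d (successors {a, d}): φ is true.
  e (successors {a}): φ is true.
  f (successors ∅): φ is true.
For instance, at a:
  At a: □◇¬(¬p → p) requires ◇¬(¬p → p) at every successor {a, f}.
    ◇¬(¬p → p) fails at f, so □◇¬(¬p → p) is false at a.
      At f: no accessible worlds, so ◇¬(¬p → p) is false.
Satisfying worlds: {b, c, d, e, f}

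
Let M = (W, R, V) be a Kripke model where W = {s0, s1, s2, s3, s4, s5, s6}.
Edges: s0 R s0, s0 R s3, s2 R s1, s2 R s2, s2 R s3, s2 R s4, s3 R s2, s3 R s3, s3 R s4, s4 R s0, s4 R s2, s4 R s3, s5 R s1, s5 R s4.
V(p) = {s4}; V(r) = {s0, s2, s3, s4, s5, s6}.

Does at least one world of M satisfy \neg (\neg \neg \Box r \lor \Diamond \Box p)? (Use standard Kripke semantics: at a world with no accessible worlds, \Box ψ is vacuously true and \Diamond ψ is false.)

Let φ = \neg (\neg \neg \Box r \lor \Diamond \Box p). Evaluate φ at each world:
  s0 (successors {s0, s3}): φ is false.
  s1 (successors ∅): φ is false.
  s2 (successors {s1, s2, s3, s4}): φ is false.
  s3 (successors {s2, s3, s4}): φ is false.
  s4 (successors {s0, s2, s3}): φ is false.
  s5 (successors {s1, s4}): φ is false.
  s6 (successors ∅): φ is false.
For instance, at s3:
  At s3: \neg \neg \Box r \lor \Diamond \Box p is true, so \neg (\neg \neg \Box r \lor \Diamond \Box p) is false.
    At s3: \neg \neg \Box r is true, \Diamond \Box p is false, so \neg \neg \Box r \lor \Diamond \Box p is true.
      At s3: \neg \Box r is false, so \neg \neg \Box r is true.
      At s3: \Diamond \Box p requires \Box p at some successor in {s2, s3, s4}.
        At s2: \Box p is false.
        At s3: \Box p is false.
        At s4: \Box p is false.
      So \Diamond \Box p is false at s3.

No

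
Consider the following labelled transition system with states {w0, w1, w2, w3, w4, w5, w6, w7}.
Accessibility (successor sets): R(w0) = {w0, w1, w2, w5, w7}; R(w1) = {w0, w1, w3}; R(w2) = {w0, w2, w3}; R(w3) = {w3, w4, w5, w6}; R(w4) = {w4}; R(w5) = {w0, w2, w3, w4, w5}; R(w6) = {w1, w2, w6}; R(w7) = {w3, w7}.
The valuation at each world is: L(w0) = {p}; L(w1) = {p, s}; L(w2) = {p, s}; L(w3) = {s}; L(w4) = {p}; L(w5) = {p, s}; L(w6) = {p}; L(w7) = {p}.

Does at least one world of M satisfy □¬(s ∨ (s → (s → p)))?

Let φ = □¬(s ∨ (s → (s → p))). Evaluate φ at each world:
  w0 (successors {w0, w1, w2, w5, w7}): φ is false.
  w1 (successors {w0, w1, w3}): φ is false.
  w2 (successors {w0, w2, w3}): φ is false.
  w3 (successors {w3, w4, w5, w6}): φ is false.
  w4 (successors {w4}): φ is false.
  w5 (successors {w0, w2, w3, w4, w5}): φ is false.
  w6 (successors {w1, w2, w6}): φ is false.
  w7 (successors {w3, w7}): φ is false.
For instance, at w4:
  At w4: □¬(s ∨ (s → (s → p))) requires ¬(s ∨ (s → (s → p))) at every successor {w4}.
    ¬(s ∨ (s → (s → p))) fails at w4, so □¬(s ∨ (s → (s → p))) is false at w4.

No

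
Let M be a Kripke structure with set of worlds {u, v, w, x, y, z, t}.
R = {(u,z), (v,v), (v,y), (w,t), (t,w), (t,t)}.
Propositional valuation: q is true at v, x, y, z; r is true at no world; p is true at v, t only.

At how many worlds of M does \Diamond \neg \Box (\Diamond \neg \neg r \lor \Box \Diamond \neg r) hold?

Recall that \Box ψ holds at a world iff ψ holds at every accessible world, and \Diamond ψ holds iff ψ holds at some accessible world.
Let φ = \Diamond \neg \Box (\Diamond \neg \neg r \lor \Box \Diamond \neg r). Evaluate φ at each world:
  u (successors {z}): φ is false.
  v (successors {v, y}): φ is true.
  w (successors {t}): φ is false.
  x (successors ∅): φ is false.
  y (successors ∅): φ is false.
  z (successors ∅): φ is false.
  t (successors {w, t}): φ is false.
For instance, at w:
  At w: \Diamond \neg \Box (\Diamond \neg \neg r \lor \Box \Diamond \neg r) requires \neg \Box (\Diamond \neg \neg r \lor \Box \Diamond \neg r) at some successor in {t}.
    At t: \neg \Box (\Diamond \neg \neg r \lor \Box \Diamond \neg r) is false.
  So \Diamond \neg \Box (\Diamond \neg \neg r \lor \Box \Diamond \neg r) is false at w.
Satisfying worlds: {v}

1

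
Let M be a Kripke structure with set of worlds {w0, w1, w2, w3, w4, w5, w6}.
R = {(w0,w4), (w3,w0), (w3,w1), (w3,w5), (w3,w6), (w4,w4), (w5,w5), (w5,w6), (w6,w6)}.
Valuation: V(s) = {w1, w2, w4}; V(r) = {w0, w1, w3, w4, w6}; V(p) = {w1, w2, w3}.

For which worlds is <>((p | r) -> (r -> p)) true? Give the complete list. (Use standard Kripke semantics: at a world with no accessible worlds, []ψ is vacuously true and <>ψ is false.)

Let φ = <>((p | r) -> (r -> p)). Evaluate φ at each world:
  w0 (successors {w4}): φ is false.
  w1 (successors ∅): φ is false.
  w2 (successors ∅): φ is false.
  w3 (successors {w0, w1, w5, w6}): φ is true.
  w4 (successors {w4}): φ is false.
  w5 (successors {w5, w6}): φ is true.
  w6 (successors {w6}): φ is false.
For instance, at w0:
  At w0: <>((p | r) -> (r -> p)) requires (p | r) -> (r -> p) at some successor in {w4}.
    At w4: (p | r) -> (r -> p) is false.
  So <>((p | r) -> (r -> p)) is false at w0.
Satisfying worlds: {w3, w5}

w3, w5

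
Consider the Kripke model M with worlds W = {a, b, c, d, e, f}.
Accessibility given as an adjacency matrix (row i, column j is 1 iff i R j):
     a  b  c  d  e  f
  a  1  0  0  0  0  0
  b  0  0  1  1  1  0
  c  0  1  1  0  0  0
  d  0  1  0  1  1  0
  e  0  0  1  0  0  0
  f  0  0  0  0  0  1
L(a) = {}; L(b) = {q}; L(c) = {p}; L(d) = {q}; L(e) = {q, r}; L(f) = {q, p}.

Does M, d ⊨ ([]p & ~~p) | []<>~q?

No

At d: []p & ~~p is false, []<>~q is false, so ([]p & ~~p) | []<>~q is false.
  At d: []p is false, ~~p is false, so []p & ~~p is false.
    At d: []p requires p at every successor {b, d, e}.
      p fails at b, so []p is false at d.
  At d: []<>~q requires <>~q at every successor {b, d, e}.
    <>~q fails at d, so []<>~q is false at d.
      At d: <>~q requires ~q at some successor in {b, d, e}.
        At b: ~q is false.
        At d: ~q is false.
        At e: ~q is false.
      So <>~q is false at d.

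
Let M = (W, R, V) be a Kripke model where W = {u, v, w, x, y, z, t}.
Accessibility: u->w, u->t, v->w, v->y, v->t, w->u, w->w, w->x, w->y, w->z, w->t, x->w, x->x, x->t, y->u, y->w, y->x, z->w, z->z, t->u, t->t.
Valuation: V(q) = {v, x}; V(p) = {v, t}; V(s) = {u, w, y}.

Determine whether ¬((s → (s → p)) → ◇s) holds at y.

At y: (s → (s → p)) → ◇s is true, so ¬((s → (s → p)) → ◇s) is false.
  At y: s → (s → p) is false, ◇s is true, so (s → (s → p)) → ◇s is true.
    At y: ◇s requires s at some successor in {u, w, x}.
      s holds at u, so ◇s is true at y.

No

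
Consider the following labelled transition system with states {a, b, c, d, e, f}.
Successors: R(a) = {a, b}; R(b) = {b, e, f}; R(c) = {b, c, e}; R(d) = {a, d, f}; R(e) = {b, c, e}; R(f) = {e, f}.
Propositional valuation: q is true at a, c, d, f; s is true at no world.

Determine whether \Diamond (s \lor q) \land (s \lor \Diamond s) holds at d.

At d: \Diamond (s \lor q) is true, s \lor \Diamond s is false, so \Diamond (s \lor q) \land (s \lor \Diamond s) is false.
  At d: \Diamond (s \lor q) requires s \lor q at some successor in {a, d, f}.
    s \lor q holds at a, so \Diamond (s \lor q) is true at d.
  At d: s is false, \Diamond s is false, so s \lor \Diamond s is false.
    At d: \Diamond s requires s at some successor in {a, d, f}.
      At a: s is false.
      At d: s is false.
      At f: s is false.
    So \Diamond s is false at d.

No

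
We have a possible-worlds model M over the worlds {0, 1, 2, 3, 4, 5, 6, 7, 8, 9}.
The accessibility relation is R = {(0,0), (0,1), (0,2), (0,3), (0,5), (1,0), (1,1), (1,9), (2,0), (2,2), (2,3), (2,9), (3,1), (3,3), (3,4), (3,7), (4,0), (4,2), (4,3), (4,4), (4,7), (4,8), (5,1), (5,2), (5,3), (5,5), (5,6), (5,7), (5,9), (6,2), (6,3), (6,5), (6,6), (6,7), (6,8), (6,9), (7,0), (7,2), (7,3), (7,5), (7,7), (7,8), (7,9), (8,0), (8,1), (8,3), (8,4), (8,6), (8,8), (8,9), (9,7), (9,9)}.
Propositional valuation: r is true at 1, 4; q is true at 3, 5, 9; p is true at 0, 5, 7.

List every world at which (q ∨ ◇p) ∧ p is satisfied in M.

Recall that ◇ψ holds at a world iff ψ holds at some accessible world.
Let φ = (q ∨ ◇p) ∧ p. Evaluate φ at each world:
  0 (successors {0, 1, 2, 3, 5}): φ is true.
  1 (successors {0, 1, 9}): φ is false.
  2 (successors {0, 2, 3, 9}): φ is false.
  3 (successors {1, 3, 4, 7}): φ is false.
  4 (successors {0, 2, 3, 4, 7, 8}): φ is false.
  5 (successors {1, 2, 3, 5, 6, 7, 9}): φ is true.
  6 (successors {2, 3, 5, 6, 7, 8, 9}): φ is false.
  7 (successors {0, 2, 3, 5, 7, 8, 9}): φ is true.
  8 (successors {0, 1, 3, 4, 6, 8, 9}): φ is false.
  9 (successors {7, 9}): φ is false.
For instance, at 1:
  At 1: q ∨ ◇p is true, p is false, so (q ∨ ◇p) ∧ p is false.
    At 1: q is false, ◇p is true, so q ∨ ◇p is true.
      At 1: ◇p requires p at some successor in {0, 1, 9}.
        p holds at 0, so ◇p is true at 1.
Satisfying worlds: {0, 5, 7}

0, 5, 7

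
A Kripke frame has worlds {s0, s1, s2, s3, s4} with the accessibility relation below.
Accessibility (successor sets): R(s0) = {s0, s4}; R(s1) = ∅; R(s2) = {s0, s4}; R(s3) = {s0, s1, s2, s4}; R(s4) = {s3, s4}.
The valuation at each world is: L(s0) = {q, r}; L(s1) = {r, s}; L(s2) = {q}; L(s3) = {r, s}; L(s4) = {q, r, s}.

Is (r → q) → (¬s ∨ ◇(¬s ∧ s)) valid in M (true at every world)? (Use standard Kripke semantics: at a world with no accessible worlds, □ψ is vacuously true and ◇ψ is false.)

No

Recall that ◇ψ holds at a world iff ψ holds at some accessible world.
Let φ = (r → q) → (¬s ∨ ◇(¬s ∧ s)). Evaluate φ at each world:
  s0 (successors {s0, s4}): φ is true.
  s1 (successors ∅): φ is true.
  s2 (successors {s0, s4}): φ is true.
  s3 (successors {s0, s1, s2, s4}): φ is true.
  s4 (successors {s3, s4}): φ is false.
Detail at s4 (counterexample):
  At s4: r → q is true, ¬s ∨ ◇(¬s ∧ s) is false, so (r → q) → (¬s ∨ ◇(¬s ∧ s)) is false.
    At s4: ¬s is false, ◇(¬s ∧ s) is false, so ¬s ∨ ◇(¬s ∧ s) is false.
      At s4: ◇(¬s ∧ s) requires ¬s ∧ s at some successor in {s3, s4}.
        At s3: ¬s ∧ s is false.
        At s4: ¬s ∧ s is false.
      So ◇(¬s ∧ s) is false at s4.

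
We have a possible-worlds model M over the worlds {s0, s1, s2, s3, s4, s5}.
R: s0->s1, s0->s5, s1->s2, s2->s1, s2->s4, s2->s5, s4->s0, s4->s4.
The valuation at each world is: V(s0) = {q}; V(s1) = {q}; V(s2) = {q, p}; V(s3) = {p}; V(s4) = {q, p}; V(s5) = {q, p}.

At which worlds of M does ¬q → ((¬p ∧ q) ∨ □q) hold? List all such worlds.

s0, s1, s2, s3, s4, s5

Let φ = ¬q → ((¬p ∧ q) ∨ □q). Evaluate φ at each world:
  s0 (successors {s1, s5}): φ is true.
  s1 (successors {s2}): φ is true.
  s2 (successors {s1, s4, s5}): φ is true.
  s3 (successors ∅): φ is true.
  s4 (successors {s0, s4}): φ is true.
  s5 (successors ∅): φ is true.
For instance, at s1:
  At s1: ¬q is false, (¬p ∧ q) ∨ □q is true, so ¬q → ((¬p ∧ q) ∨ □q) is true.
    At s1: ¬p ∧ q is true, □q is true, so (¬p ∧ q) ∨ □q is true.
      At s1: □q requires q at every successor {s2}.
        At s2: q is true.
      So □q is true at s1.
Satisfying worlds: {s0, s1, s2, s3, s4, s5}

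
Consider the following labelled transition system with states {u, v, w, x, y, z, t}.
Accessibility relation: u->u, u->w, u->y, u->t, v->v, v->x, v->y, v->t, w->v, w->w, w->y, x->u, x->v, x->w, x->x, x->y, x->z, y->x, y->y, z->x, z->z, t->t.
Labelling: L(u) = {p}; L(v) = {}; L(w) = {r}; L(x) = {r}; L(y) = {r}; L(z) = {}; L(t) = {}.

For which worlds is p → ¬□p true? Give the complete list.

u, v, w, x, y, z, t

Let φ = p → ¬□p. Evaluate φ at each world:
  u (successors {u, w, y, t}): φ is true.
  v (successors {v, x, y, t}): φ is true.
  w (successors {v, w, y}): φ is true.
  x (successors {u, v, w, x, y, z}): φ is true.
  y (successors {x, y}): φ is true.
  z (successors {x, z}): φ is true.
  t (successors {t}): φ is true.
For instance, at x:
  At x: p is false, ¬□p is true, so p → ¬□p is true.
    At x: □p is false, so ¬□p is true.
      At x: □p requires p at every successor {u, v, w, x, y, z}.
        p fails at v, so □p is false at x.
Satisfying worlds: {u, v, w, x, y, z, t}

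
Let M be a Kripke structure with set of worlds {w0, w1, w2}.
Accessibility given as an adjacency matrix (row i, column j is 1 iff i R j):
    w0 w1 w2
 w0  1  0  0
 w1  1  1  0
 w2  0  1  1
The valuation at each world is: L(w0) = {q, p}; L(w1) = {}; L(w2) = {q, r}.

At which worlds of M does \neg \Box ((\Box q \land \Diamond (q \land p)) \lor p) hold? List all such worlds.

w1, w2

Recall that \Box ψ holds at a world iff ψ holds at every accessible world, and \Diamond ψ holds iff ψ holds at some accessible world.
Let φ = \neg \Box ((\Box q \land \Diamond (q \land p)) \lor p). Evaluate φ at each world:
  w0 (successors {w0}): φ is false.
  w1 (successors {w0, w1}): φ is true.
  w2 (successors {w1, w2}): φ is true.
For instance, at w1:
  At w1: \Box ((\Box q \land \Diamond (q \land p)) \lor p) is false, so \neg \Box ((\Box q \land \Diamond (q \land p)) \lor p) is true.
    At w1: \Box ((\Box q \land \Diamond (q \land p)) \lor p) requires (\Box q \land \Diamond (q \land p)) \lor p at every successor {w0, w1}.
      (\Box q \land \Diamond (q \land p)) \lor p fails at w1, so \Box ((\Box q \land \Diamond (q \land p)) \lor p) is false at w1.
Satisfying worlds: {w1, w2}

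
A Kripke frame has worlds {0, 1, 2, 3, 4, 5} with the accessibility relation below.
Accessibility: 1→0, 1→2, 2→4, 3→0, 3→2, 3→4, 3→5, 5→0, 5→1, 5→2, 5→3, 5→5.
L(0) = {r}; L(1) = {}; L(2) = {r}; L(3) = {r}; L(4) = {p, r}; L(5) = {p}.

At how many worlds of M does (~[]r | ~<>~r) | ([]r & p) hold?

6

Recall that []ψ holds at a world iff ψ holds at every accessible world, and <>ψ holds iff ψ holds at some accessible world.
Let φ = (~[]r | ~<>~r) | ([]r & p). Evaluate φ at each world:
  0 (successors ∅): φ is true.
  1 (successors {0, 2}): φ is true.
  2 (successors {4}): φ is true.
  3 (successors {0, 2, 4, 5}): φ is true.
  4 (successors ∅): φ is true.
  5 (successors {0, 1, 2, 3, 5}): φ is true.
For instance, at 1:
  At 1: ~[]r | ~<>~r is true, []r & p is false, so (~[]r | ~<>~r) | ([]r & p) is true.
    At 1: ~[]r is false, ~<>~r is true, so ~[]r | ~<>~r is true.
      At 1: []r is true, so ~[]r is false.
      At 1: <>~r is false, so ~<>~r is true.
    At 1: []r is true, p is false, so []r & p is false.
      At 1: []r requires r at every successor {0, 2}.
        At 0: r is true.
        At 2: r is true.
      So []r is true at 1.
Satisfying worlds: {0, 1, 2, 3, 4, 5}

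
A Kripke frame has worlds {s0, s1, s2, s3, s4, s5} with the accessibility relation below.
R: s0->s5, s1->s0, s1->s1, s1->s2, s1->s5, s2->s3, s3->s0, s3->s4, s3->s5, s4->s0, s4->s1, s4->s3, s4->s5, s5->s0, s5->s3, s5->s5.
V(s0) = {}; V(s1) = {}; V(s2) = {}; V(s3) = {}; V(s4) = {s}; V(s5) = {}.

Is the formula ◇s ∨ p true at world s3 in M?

Yes

At s3: ◇s is true, p is false, so ◇s ∨ p is true.
  At s3: ◇s requires s at some successor in {s0, s4, s5}.
    s holds at s4, so ◇s is true at s3.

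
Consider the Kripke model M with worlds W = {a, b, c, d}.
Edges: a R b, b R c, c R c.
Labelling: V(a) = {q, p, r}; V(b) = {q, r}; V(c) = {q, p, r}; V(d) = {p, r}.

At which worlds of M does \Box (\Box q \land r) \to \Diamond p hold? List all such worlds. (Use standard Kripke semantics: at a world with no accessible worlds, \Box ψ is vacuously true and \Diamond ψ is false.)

b, c

Recall that \Box ψ holds at a world iff ψ holds at every accessible world, and \Diamond ψ holds iff ψ holds at some accessible world.
Let φ = \Box (\Box q \land r) \to \Diamond p. Evaluate φ at each world:
  a (successors {b}): φ is false.
  b (successors {c}): φ is true.
  c (successors {c}): φ is true.
  d (successors ∅): φ is false.
For instance, at b:
  At b: \Box (\Box q \land r) is true, \Diamond p is true, so \Box (\Box q \land r) \to \Diamond p is true.
    At b: \Box (\Box q \land r) requires \Box q \land r at every successor {c}.
      At c: \Box q \land r is true.
    So \Box (\Box q \land r) is true at b.
    At b: \Diamond p requires p at some successor in {c}.
      p holds at c, so \Diamond p is true at b.
Satisfying worlds: {b, c}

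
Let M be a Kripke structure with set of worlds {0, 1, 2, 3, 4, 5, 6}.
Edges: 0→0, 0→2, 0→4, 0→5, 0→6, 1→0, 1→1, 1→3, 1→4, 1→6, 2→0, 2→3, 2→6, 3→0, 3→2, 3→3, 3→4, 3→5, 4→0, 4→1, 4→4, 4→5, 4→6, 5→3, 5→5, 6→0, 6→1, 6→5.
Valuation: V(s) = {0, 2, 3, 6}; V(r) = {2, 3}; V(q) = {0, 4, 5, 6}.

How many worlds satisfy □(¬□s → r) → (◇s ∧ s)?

7

Let φ = □(¬□s → r) → (◇s ∧ s). Evaluate φ at each world:
  0 (successors {0, 2, 4, 5, 6}): φ is true.
  1 (successors {0, 1, 3, 4, 6}): φ is true.
  2 (successors {0, 3, 6}): φ is true.
  3 (successors {0, 2, 3, 4, 5}): φ is true.
  4 (successors {0, 1, 4, 5, 6}): φ is true.
  5 (successors {3, 5}): φ is true.
  6 (successors {0, 1, 5}): φ is true.
For instance, at 5:
  At 5: □(¬□s → r) is false, ◇s ∧ s is false, so □(¬□s → r) → (◇s ∧ s) is true.
    At 5: □(¬□s → r) requires ¬□s → r at every successor {3, 5}.
      ¬□s → r fails at 5, so □(¬□s → r) is false at 5.
    At 5: ◇s is true, s is false, so ◇s ∧ s is false.
      At 5: ◇s requires s at some successor in {3, 5}.
        s holds at 3, so ◇s is true at 5.
Satisfying worlds: {0, 1, 2, 3, 4, 5, 6}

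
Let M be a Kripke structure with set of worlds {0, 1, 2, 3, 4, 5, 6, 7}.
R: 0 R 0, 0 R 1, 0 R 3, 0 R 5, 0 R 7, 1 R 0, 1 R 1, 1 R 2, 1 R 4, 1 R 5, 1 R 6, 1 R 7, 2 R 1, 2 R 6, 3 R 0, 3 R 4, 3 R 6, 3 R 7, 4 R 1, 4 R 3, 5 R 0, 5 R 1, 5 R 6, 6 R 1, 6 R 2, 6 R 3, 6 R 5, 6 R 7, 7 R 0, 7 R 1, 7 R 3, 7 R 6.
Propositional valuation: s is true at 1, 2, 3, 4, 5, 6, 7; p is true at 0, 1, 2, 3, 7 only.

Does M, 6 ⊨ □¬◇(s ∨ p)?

No

Recall that □ψ holds at a world iff ψ holds at every accessible world, and ◇ψ holds iff ψ holds at some accessible world.
At 6: □¬◇(s ∨ p) requires ¬◇(s ∨ p) at every successor {1, 2, 3, 5, 7}.
  ¬◇(s ∨ p) fails at 1, so □¬◇(s ∨ p) is false at 6.
    At 1: ◇(s ∨ p) is true, so ¬◇(s ∨ p) is false.
      At 1: ◇(s ∨ p) requires s ∨ p at some successor in {0, 1, 2, 4, 5, 6, 7}.
        s ∨ p holds at 0, so ◇(s ∨ p) is true at 1.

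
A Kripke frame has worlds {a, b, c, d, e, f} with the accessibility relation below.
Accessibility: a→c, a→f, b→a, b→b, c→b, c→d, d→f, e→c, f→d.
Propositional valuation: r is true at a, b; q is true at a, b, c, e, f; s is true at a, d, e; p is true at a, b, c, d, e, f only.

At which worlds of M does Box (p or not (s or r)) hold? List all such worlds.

a, b, c, d, e, f

Let φ = Box (p or not (s or r)). Evaluate φ at each world:
  a (successors {c, f}): φ is true.
  b (successors {a, b}): φ is true.
  c (successors {b, d}): φ is true.
  d (successors {f}): φ is true.
  e (successors {c}): φ is true.
  f (successors {d}): φ is true.
For instance, at d:
  At d: Box (p or not (s or r)) requires p or not (s or r) at every successor {f}.
    At f: p or not (s or r) is true.
  So Box (p or not (s or r)) is true at d.
Satisfying worlds: {a, b, c, d, e, f}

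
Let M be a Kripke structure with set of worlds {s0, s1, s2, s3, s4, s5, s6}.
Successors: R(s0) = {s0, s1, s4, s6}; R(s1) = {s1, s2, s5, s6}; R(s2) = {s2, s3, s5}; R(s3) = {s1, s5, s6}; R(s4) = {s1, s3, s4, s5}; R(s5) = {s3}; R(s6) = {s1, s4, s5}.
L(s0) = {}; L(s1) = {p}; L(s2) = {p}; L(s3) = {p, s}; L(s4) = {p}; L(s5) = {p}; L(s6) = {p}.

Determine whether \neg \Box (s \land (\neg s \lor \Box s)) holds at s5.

Recall that \Box ψ holds at a world iff ψ holds at every accessible world, and \Diamond ψ holds iff ψ holds at some accessible world.
At s5: \Box (s \land (\neg s \lor \Box s)) is false, so \neg \Box (s \land (\neg s \lor \Box s)) is true.
  At s5: \Box (s \land (\neg s \lor \Box s)) requires s \land (\neg s \lor \Box s) at every successor {s3}.
    s \land (\neg s \lor \Box s) fails at s3, so \Box (s \land (\neg s \lor \Box s)) is false at s5.
      At s3: s is true, \neg s \lor \Box s is false, so s \land (\neg s \lor \Box s) is false.

Yes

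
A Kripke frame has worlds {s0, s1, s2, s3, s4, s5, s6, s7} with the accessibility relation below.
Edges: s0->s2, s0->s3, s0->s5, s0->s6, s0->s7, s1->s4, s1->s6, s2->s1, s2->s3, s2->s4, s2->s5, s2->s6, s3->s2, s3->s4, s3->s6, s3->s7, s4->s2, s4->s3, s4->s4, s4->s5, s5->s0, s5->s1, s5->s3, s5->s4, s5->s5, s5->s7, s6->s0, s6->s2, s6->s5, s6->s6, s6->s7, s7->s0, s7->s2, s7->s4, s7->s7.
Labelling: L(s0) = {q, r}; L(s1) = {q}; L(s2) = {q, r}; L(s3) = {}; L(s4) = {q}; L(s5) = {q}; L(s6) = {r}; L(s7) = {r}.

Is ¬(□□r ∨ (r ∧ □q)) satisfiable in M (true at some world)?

Let φ = ¬(□□r ∨ (r ∧ □q)). Evaluate φ at each world:
  s0 (successors {s2, s3, s5, s6, s7}): φ is true.
  s1 (successors {s4, s6}): φ is true.
  s2 (successors {s1, s3, s4, s5, s6}): φ is true.
  s3 (successors {s2, s4, s6, s7}): φ is true.
  s4 (successors {s2, s3, s4, s5}): φ is true.
  s5 (successors {s0, s1, s3, s4, s5, s7}): φ is true.
  s6 (successors {s0, s2, s5, s6, s7}): φ is true.
  s7 (successors {s0, s2, s4, s7}): φ is true.
Detail at s0 (witness):
  At s0: □□r ∨ (r ∧ □q) is false, so ¬(□□r ∨ (r ∧ □q)) is true.
    At s0: □□r is false, r ∧ □q is false, so □□r ∨ (r ∧ □q) is false.
      At s0: □□r requires □r at every successor {s2, s3, s5, s6, s7}.
        □r fails at s2, so □□r is false at s0.
      At s0: r is true, □q is false, so r ∧ □q is false.

Yes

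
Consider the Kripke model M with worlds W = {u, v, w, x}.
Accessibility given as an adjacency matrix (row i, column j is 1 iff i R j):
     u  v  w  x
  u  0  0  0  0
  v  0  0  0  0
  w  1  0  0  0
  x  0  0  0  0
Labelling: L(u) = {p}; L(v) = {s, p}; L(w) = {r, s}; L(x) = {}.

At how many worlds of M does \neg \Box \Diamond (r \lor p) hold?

Let φ = \neg \Box \Diamond (r \lor p). Evaluate φ at each world:
  u (successors ∅): φ is false.
  v (successors ∅): φ is false.
  w (successors {u}): φ is true.
  x (successors ∅): φ is false.
For instance, at w:
  At w: \Box \Diamond (r \lor p) is false, so \neg \Box \Diamond (r \lor p) is true.
    At w: \Box \Diamond (r \lor p) requires \Diamond (r \lor p) at every successor {u}.
      \Diamond (r \lor p) fails at u, so \Box \Diamond (r \lor p) is false at w.
Satisfying worlds: {w}

1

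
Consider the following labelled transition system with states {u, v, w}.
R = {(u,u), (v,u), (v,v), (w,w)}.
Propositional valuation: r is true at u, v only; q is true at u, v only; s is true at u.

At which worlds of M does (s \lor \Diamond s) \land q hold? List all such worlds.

u, v

Let φ = (s \lor \Diamond s) \land q. Evaluate φ at each world:
  u (successors {u}): φ is true.
  v (successors {u, v}): φ is true.
  w (successors {w}): φ is false.
For instance, at w:
  At w: s \lor \Diamond s is false, q is false, so (s \lor \Diamond s) \land q is false.
    At w: s is false, \Diamond s is false, so s \lor \Diamond s is false.
      At w: \Diamond s requires s at some successor in {w}.
        At w: s is false.
      So \Diamond s is false at w.
Satisfying worlds: {u, v}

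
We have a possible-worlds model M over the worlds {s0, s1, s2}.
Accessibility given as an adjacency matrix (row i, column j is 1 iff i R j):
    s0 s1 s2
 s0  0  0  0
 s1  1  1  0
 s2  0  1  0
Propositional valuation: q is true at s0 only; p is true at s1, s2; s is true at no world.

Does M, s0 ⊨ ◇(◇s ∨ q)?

At s0: no accessible worlds, so ◇(◇s ∨ q) is false.

No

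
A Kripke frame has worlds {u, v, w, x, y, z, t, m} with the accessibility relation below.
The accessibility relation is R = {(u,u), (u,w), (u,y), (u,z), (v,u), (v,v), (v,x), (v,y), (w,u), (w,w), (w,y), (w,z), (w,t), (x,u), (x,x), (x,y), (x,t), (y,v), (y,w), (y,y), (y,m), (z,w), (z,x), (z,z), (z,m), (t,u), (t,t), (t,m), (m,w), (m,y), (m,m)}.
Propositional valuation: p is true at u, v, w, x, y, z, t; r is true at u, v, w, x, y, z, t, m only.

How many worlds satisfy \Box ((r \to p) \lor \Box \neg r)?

4

Let φ = \Box ((r \to p) \lor \Box \neg r). Evaluate φ at each world:
  u (successors {u, w, y, z}): φ is true.
  v (successors {u, v, x, y}): φ is true.
  w (successors {u, w, y, z, t}): φ is true.
  x (successors {u, x, y, t}): φ is true.
  y (successors {v, w, y, m}): φ is false.
  z (successors {w, x, z, m}): φ is false.
  t (successors {u, t, m}): φ is false.
  m (successors {w, y, m}): φ is false.
For instance, at t:
  At t: \Box ((r \to p) \lor \Box \neg r) requires (r \to p) \lor \Box \neg r at every successor {u, t, m}.
    (r \to p) \lor \Box \neg r fails at m, so \Box ((r \to p) \lor \Box \neg r) is false at t.
      At m: r \to p is false, \Box \neg r is false, so (r \to p) \lor \Box \neg r is false.
Satisfying worlds: {u, v, w, x}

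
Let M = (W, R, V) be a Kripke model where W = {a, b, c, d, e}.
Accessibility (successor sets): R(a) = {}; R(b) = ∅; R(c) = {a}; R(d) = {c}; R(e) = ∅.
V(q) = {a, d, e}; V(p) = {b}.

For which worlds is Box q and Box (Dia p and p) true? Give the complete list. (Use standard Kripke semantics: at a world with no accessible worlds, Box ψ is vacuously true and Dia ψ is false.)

Let φ = Box q and Box (Dia p and p). Evaluate φ at each world:
  a (successors ∅): φ is true.
  b (successors ∅): φ is true.
  c (successors {a}): φ is false.
  d (successors {c}): φ is false.
  e (successors ∅): φ is true.
For instance, at d:
  At d: Box q is false, Box (Dia p and p) is false, so Box q and Box (Dia p and p) is false.
    At d: Box q requires q at every successor {c}.
      q fails at c, so Box q is false at d.
    At d: Box (Dia p and p) requires Dia p and p at every successor {c}.
      Dia p and p fails at c, so Box (Dia p and p) is false at d.
Satisfying worlds: {a, b, e}

a, b, e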